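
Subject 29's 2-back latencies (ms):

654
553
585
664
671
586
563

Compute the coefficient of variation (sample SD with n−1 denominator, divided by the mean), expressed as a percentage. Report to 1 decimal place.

n = 7, Σ = 4276, M = 610.8571
Σ(x−M)² = 15226.857; s = √(15226.857/6) = 50.3767
CV = 50.3767 / 610.8571 = 0.08247 = 8.247%

8.2%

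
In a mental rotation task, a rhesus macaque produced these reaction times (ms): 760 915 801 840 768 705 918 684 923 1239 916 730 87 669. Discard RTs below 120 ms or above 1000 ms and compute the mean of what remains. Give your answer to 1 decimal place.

802.4 ms

Excluded: 87, 1239
Retained (n=12): Σ = 9629
Mean = 9629/12 = 802.4167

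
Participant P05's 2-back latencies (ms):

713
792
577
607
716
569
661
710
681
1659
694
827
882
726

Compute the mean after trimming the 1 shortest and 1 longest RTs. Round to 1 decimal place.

715.5 ms

Sorted: 569, 577, 607, 661, 681, 694, 710, 713, 716, 726, 792, 827, 882, 1659
Drop lowest 1 (569) and highest 1 (1659)
Remaining (n=12): Σ = 8586, mean = 8586/12 = 715.500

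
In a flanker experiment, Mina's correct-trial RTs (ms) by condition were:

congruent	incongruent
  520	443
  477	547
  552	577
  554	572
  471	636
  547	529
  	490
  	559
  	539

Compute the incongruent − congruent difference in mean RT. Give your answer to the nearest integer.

23 ms

M(congruent) = 3121/6 = 520.167
M(incongruent) = 4892/9 = 543.556
Difference = 543.556 − 520.167 = 23.389 ms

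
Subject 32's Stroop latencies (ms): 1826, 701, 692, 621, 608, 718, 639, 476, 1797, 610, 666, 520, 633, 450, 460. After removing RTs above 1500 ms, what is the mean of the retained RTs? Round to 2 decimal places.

Excluded: 1797, 1826
Retained (n=13): Σ = 7794
Mean = 7794/13 = 599.5385

599.54 ms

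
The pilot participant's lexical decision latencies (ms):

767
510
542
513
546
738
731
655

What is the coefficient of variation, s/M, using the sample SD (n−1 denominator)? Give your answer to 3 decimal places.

n = 8, Σ = 5002, M = 625.2500
Σ(x−M)² = 83967.500; s = √(83967.500/7) = 109.5233
CV = 109.5233 / 625.2500 = 0.17517

0.175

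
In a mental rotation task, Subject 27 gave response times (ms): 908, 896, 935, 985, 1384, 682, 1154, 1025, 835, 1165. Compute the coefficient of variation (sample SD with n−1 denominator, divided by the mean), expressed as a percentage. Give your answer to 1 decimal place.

19.8%

n = 10, Σ = 9969, M = 996.9000
Σ(x−M)² = 351004.900; s = √(351004.900/9) = 197.4856
CV = 197.4856 / 996.9000 = 0.19810 = 19.810%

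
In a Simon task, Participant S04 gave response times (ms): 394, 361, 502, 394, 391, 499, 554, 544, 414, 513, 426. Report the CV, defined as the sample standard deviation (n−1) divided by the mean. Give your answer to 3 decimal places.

n = 11, Σ = 4992, M = 453.8182
Σ(x−M)² = 48111.636; s = √(48111.636/10) = 69.3626
CV = 69.3626 / 453.8182 = 0.15284

0.153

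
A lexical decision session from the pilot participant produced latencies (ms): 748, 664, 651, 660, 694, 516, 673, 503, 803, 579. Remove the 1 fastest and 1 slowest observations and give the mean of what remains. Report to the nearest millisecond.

Sorted: 503, 516, 579, 651, 660, 664, 673, 694, 748, 803
Drop lowest 1 (503) and highest 1 (803)
Remaining (n=8): Σ = 5185, mean = 5185/8 = 648.125

648 ms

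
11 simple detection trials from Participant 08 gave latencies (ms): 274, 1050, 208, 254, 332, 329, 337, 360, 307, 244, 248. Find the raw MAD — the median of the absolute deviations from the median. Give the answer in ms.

Sorted: 208, 244, 248, 254, 274, 307, 329, 332, 337, 360, 1050 → median = 307
|x − 307|: 33, 743, 99, 53, 25, 22, 30, 53, 0, 63, 59
Sorted deviations: 0, 22, 25, 30, 33, 53, 53, 59, 63, 99, 743 → MAD = 53

53 ms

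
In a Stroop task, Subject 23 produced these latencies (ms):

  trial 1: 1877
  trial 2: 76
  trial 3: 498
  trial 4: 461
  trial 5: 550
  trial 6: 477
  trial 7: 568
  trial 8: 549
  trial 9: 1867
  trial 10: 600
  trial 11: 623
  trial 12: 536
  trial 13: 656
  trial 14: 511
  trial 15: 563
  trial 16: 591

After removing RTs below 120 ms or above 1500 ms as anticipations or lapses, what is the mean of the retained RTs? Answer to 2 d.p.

Excluded: 76, 1867, 1877
Retained (n=13): Σ = 7183
Mean = 7183/13 = 552.5385

552.54 ms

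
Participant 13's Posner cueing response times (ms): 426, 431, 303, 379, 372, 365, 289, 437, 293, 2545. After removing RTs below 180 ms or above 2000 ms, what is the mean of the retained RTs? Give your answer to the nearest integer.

366 ms

Excluded: 2545
Retained (n=9): Σ = 3295
Mean = 3295/9 = 366.1111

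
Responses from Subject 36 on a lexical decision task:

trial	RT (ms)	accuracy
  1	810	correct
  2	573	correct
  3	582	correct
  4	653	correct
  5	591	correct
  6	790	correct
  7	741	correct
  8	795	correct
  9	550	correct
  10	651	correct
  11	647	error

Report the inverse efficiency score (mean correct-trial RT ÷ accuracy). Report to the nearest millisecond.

741 ms

Correct trials (n=10): 810, 573, 582, 653, 591, 790, 741, 795, 550, 651
Mean correct RT = 6736/10 = 673.6000 ms
Proportion correct = 10/11
IES = 673.6000 / (10/11) = 740.960 ms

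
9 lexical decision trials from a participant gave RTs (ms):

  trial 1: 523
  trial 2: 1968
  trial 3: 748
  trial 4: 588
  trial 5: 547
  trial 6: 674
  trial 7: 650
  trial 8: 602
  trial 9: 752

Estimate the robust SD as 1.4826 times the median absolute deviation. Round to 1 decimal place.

Sorted: 523, 547, 588, 602, 650, 674, 748, 752, 1968 → median = 650
|x − 650| sorted: 0, 24, 48, 62, 98, 102, 103, 127, 1318 → MAD = 98
Robust SD ≈ 1.4826 × 98 = 145.295

145.3 ms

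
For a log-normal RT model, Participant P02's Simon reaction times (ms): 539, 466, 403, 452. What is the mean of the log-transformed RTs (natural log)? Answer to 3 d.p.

ln(RT): 6.2897, 6.1442, 5.9989, 6.1137
Σ ln(RT) = 24.5465
Mean = 24.5465/4 = 6.13663

6.137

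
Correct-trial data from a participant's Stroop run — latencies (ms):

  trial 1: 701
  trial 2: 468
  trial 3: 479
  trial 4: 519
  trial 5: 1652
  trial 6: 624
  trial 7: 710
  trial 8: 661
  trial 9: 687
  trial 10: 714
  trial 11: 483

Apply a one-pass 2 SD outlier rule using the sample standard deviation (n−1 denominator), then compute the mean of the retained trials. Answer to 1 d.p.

604.6 ms

n = 11, ΣRT = 7698, M = 699.818
Σ(x−M)² = 1096581.64; s = √(1096581.64/10) = 331.147
Cutoffs: 699.818 ± 2·331.147 → [37.5, 1362.1]
Outside: 1652 → excluded.
Retained (n=10): Σ = 6046, mean = 6046/10 = 604.600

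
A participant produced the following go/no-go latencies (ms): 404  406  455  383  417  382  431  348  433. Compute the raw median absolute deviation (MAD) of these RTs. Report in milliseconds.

Sorted: 348, 382, 383, 404, 406, 417, 431, 433, 455 → median = 406
|x − 406|: 2, 0, 49, 23, 11, 24, 25, 58, 27
Sorted deviations: 0, 2, 11, 23, 24, 25, 27, 49, 58 → MAD = 24

24 ms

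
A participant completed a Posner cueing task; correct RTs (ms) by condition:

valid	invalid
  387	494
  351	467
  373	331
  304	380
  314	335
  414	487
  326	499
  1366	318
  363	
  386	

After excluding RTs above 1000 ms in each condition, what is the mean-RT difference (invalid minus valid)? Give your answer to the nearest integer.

valid: exclude 1366
M(valid) = 3218/9 = 357.556
M(invalid) = 3311/8 = 413.875
Difference = 413.875 − 357.556 = 56.319 ms

56 ms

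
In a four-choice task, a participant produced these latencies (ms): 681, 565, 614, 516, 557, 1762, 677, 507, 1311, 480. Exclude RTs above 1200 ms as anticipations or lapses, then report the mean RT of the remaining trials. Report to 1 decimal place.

574.6 ms

Excluded: 1311, 1762
Retained (n=8): Σ = 4597
Mean = 4597/8 = 574.6250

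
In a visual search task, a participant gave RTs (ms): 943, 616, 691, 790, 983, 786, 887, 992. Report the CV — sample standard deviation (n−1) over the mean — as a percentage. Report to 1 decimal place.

16.6%

n = 8, Σ = 6688, M = 836.0000
Σ(x−M)² = 134036.000; s = √(134036.000/7) = 138.3763
CV = 138.3763 / 836.0000 = 0.16552 = 16.552%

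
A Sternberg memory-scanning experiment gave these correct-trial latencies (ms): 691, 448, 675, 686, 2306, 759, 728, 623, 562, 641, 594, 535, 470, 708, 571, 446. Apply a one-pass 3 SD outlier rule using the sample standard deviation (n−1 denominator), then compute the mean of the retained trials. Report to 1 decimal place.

n = 16, ΣRT = 11443, M = 715.188
Σ(x−M)² = 2845252.44; s = √(2845252.44/15) = 435.527
Cutoffs: 715.188 ± 3·435.527 → [-591.4, 2021.8]
Outside: 2306 → excluded.
Retained (n=15): Σ = 9137, mean = 9137/15 = 609.133

609.1 ms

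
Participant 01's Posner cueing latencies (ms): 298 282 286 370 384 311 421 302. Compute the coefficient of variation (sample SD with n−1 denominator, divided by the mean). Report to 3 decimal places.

n = 8, Σ = 2654, M = 331.7500
Σ(x−M)² = 19181.500; s = √(19181.500/7) = 52.3471
CV = 52.3471 / 331.7500 = 0.15779

0.158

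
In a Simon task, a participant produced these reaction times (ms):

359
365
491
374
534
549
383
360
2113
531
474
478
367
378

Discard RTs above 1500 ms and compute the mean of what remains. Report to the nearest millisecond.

434 ms

Excluded: 2113
Retained (n=13): Σ = 5643
Mean = 5643/13 = 434.0769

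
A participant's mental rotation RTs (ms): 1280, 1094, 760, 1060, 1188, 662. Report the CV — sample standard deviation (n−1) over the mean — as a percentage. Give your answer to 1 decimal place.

n = 6, Σ = 6044, M = 1007.3333
Σ(x−M)² = 297701.333; s = √(297701.333/5) = 244.0087
CV = 244.0087 / 1007.3333 = 0.24223 = 24.223%

24.2%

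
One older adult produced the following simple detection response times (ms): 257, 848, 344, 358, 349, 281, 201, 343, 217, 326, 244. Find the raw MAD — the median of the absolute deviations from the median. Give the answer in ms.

Sorted: 201, 217, 244, 257, 281, 326, 343, 344, 349, 358, 848 → median = 326
|x − 326|: 69, 522, 18, 32, 23, 45, 125, 17, 109, 0, 82
Sorted deviations: 0, 17, 18, 23, 32, 45, 69, 82, 109, 125, 522 → MAD = 45

45 ms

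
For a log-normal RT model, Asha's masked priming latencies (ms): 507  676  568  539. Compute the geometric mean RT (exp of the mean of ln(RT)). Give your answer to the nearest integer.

569 ms

ln(RT): 6.2285, 6.5162, 6.3421, 6.2897
Mean ln(RT) = 25.3765/4 = 6.34414
Geometric mean = exp(6.34414) = 569.15 ms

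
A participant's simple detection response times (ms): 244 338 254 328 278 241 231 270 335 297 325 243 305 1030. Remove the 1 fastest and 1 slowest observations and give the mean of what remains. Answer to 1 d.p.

Sorted: 231, 241, 243, 244, 254, 270, 278, 297, 305, 325, 328, 335, 338, 1030
Drop lowest 1 (231) and highest 1 (1030)
Remaining (n=12): Σ = 3458, mean = 3458/12 = 288.167

288.2 ms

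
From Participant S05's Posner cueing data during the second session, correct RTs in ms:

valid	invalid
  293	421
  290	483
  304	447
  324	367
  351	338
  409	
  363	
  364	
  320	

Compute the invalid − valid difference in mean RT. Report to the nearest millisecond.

76 ms

M(valid) = 3018/9 = 335.333
M(invalid) = 2056/5 = 411.200
Difference = 411.200 − 335.333 = 75.867 ms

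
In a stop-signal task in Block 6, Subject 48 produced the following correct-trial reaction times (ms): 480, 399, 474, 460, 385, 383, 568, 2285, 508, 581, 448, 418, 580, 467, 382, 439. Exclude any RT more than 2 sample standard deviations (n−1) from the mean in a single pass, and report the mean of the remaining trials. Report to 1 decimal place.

n = 16, ΣRT = 9257, M = 578.562
Σ(x−M)² = 3173073.94; s = √(3173073.94/15) = 459.933
Cutoffs: 578.562 ± 2·459.933 → [-341.3, 1498.4]
Outside: 2285 → excluded.
Retained (n=15): Σ = 6972, mean = 6972/15 = 464.800

464.8 ms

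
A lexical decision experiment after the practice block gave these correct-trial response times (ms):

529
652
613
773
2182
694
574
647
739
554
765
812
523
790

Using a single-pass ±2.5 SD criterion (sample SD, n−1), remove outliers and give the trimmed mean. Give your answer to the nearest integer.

667 ms

n = 14, ΣRT = 10847, M = 774.786
Σ(x−M)² = 2260222.36; s = √(2260222.36/13) = 416.969
Cutoffs: 774.786 ± 2.5·416.969 → [-267.6, 1817.2]
Outside: 2182 → excluded.
Retained (n=13): Σ = 8665, mean = 8665/13 = 666.538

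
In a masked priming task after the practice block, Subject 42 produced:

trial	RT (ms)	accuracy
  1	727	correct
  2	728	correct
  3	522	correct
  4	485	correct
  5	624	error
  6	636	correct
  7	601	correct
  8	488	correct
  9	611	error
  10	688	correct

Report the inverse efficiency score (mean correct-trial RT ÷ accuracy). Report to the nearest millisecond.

Correct trials (n=8): 727, 728, 522, 485, 636, 601, 488, 688
Mean correct RT = 4875/8 = 609.3750 ms
Proportion correct = 8/10
IES = 609.3750 / (8/10) = 761.719 ms

762 ms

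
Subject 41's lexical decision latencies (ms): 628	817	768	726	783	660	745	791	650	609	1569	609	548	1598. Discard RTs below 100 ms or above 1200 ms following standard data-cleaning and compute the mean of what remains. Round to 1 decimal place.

694.5 ms

Excluded: 1569, 1598
Retained (n=12): Σ = 8334
Mean = 8334/12 = 694.5000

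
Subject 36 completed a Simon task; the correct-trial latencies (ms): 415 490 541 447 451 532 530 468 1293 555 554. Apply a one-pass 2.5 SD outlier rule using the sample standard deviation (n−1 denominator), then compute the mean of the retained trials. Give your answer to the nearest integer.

n = 11, ΣRT = 6276, M = 570.545
Σ(x−M)² = 597210.73; s = √(597210.73/10) = 244.379
Cutoffs: 570.545 ± 2.5·244.379 → [-40.4, 1181.5]
Outside: 1293 → excluded.
Retained (n=10): Σ = 4983, mean = 4983/10 = 498.300

498 ms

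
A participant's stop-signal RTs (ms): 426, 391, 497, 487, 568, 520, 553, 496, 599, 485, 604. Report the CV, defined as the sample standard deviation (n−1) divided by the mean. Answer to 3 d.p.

0.131

n = 11, Σ = 5626, M = 511.4545
Σ(x−M)² = 44782.727; s = √(44782.727/10) = 66.9199
CV = 66.9199 / 511.4545 = 0.13084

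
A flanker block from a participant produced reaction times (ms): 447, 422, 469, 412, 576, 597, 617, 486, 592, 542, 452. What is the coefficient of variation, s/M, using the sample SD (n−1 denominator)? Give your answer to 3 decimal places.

0.149

n = 11, Σ = 5612, M = 510.1818
Σ(x−M)² = 58059.636; s = √(58059.636/10) = 76.1969
CV = 76.1969 / 510.1818 = 0.14935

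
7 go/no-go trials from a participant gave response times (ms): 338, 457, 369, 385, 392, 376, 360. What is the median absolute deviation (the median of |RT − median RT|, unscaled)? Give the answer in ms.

16 ms

Sorted: 338, 360, 369, 376, 385, 392, 457 → median = 376
|x − 376|: 38, 81, 7, 9, 16, 0, 16
Sorted deviations: 0, 7, 9, 16, 16, 38, 81 → MAD = 16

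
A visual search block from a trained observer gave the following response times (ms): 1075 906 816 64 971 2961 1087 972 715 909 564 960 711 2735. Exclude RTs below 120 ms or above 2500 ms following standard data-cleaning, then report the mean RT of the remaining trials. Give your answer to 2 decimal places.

880.55 ms

Excluded: 64, 2735, 2961
Retained (n=11): Σ = 9686
Mean = 9686/11 = 880.5455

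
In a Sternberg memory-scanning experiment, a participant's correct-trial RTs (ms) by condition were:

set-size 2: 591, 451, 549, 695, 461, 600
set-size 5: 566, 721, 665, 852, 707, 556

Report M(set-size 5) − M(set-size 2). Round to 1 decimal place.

M(set-size 2) = 3347/6 = 557.833
M(set-size 5) = 4067/6 = 677.833
Difference = 677.833 − 557.833 = 120.000 ms

120.0 ms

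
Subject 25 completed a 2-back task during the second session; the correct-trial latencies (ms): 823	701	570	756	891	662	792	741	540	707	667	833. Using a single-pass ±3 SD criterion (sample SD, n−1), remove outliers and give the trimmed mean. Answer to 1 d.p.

723.6 ms

n = 12, ΣRT = 8683, M = 723.583
Σ(x−M)² = 120988.92; s = √(120988.92/11) = 104.876
Cutoffs: 723.583 ± 3·104.876 → [409.0, 1038.2]
No RTs fall outside the cutoffs; all 12 retained. Mean = 8683/12 = 723.583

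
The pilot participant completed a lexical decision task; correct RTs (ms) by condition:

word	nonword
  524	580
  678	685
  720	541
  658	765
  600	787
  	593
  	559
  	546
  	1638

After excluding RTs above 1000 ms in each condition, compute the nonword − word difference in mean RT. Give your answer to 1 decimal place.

nonword: exclude 1638
M(word) = 3180/5 = 636.000
M(nonword) = 5056/8 = 632.000
Difference = 632.000 − 636.000 = -4.000 ms

-4.0 ms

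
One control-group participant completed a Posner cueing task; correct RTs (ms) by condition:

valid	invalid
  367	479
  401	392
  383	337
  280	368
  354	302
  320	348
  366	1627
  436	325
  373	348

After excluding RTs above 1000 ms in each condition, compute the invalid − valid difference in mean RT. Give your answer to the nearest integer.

invalid: exclude 1627
M(valid) = 3280/9 = 364.444
M(invalid) = 2899/8 = 362.375
Difference = 362.375 − 364.444 = -2.069 ms

-2 ms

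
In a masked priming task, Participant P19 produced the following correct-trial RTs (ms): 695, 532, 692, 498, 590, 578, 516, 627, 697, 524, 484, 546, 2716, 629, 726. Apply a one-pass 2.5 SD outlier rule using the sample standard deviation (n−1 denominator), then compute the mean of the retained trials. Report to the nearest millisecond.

595 ms

n = 15, ΣRT = 11050, M = 736.667
Σ(x−M)² = 4286449.33; s = √(4286449.33/14) = 553.331
Cutoffs: 736.667 ± 2.5·553.331 → [-646.7, 2120.0]
Outside: 2716 → excluded.
Retained (n=14): Σ = 8334, mean = 8334/14 = 595.286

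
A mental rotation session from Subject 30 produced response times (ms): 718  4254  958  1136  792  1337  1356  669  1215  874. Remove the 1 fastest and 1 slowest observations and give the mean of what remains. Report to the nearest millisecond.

Sorted: 669, 718, 792, 874, 958, 1136, 1215, 1337, 1356, 4254
Drop lowest 1 (669) and highest 1 (4254)
Remaining (n=8): Σ = 8386, mean = 8386/8 = 1048.250

1048 ms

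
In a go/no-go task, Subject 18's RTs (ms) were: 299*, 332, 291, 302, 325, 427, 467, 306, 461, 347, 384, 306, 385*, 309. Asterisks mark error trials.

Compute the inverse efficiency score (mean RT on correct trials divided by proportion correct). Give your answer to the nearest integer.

Correct trials (n=12): 332, 291, 302, 325, 427, 467, 306, 461, 347, 384, 306, 309
Mean correct RT = 4257/12 = 354.7500 ms
Proportion correct = 12/14
IES = 354.7500 / (12/14) = 413.875 ms

414 ms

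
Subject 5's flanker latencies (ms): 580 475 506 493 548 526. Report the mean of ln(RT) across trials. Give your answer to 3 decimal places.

6.254

ln(RT): 6.3630, 6.1633, 6.2265, 6.2005, 6.3063, 6.2653
Σ ln(RT) = 37.5250
Mean = 37.5250/6 = 6.25416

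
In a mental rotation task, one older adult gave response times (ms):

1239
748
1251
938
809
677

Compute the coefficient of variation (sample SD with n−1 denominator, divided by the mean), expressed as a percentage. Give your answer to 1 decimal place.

n = 6, Σ = 5662, M = 943.6667
Σ(x−M)² = 309239.333; s = √(309239.333/5) = 248.6923
CV = 248.6923 / 943.6667 = 0.26354 = 26.354%

26.4%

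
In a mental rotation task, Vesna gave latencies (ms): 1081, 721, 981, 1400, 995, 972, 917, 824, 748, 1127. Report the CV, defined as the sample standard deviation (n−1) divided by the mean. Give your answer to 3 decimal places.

n = 10, Σ = 9766, M = 976.6000
Σ(x−M)² = 357594.400; s = √(357594.400/9) = 199.3307
CV = 199.3307 / 976.6000 = 0.20411

0.204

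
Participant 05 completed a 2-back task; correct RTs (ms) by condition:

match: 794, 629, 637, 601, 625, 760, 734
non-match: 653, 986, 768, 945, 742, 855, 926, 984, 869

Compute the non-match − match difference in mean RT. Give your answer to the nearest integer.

M(match) = 4780/7 = 682.857
M(non-match) = 7728/9 = 858.667
Difference = 858.667 − 682.857 = 175.810 ms

176 ms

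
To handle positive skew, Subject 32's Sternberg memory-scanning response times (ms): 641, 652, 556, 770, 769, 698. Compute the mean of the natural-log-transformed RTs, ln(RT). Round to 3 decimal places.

6.517

ln(RT): 6.4630, 6.4800, 6.3208, 6.6464, 6.6451, 6.5482
Σ ln(RT) = 39.1035
Mean = 39.1035/6 = 6.51726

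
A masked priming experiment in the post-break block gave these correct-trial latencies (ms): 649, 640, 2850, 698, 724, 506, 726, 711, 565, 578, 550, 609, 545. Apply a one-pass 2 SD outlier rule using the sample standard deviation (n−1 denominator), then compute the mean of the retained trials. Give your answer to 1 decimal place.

n = 13, ΣRT = 10351, M = 796.231
Σ(x−M)² = 4635244.31; s = √(4635244.31/12) = 621.507
Cutoffs: 796.231 ± 2·621.507 → [-446.8, 2039.2]
Outside: 2850 → excluded.
Retained (n=12): Σ = 7501, mean = 7501/12 = 625.083

625.1 ms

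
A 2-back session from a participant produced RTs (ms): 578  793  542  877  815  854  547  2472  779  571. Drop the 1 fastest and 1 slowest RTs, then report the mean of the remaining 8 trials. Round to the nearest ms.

Sorted: 542, 547, 571, 578, 779, 793, 815, 854, 877, 2472
Drop lowest 1 (542) and highest 1 (2472)
Remaining (n=8): Σ = 5814, mean = 5814/8 = 726.750

727 ms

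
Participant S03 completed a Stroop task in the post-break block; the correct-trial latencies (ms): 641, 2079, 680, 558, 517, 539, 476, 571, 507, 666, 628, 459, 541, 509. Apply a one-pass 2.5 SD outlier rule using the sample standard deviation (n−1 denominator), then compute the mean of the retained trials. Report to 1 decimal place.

560.9 ms

n = 14, ΣRT = 9371, M = 669.357
Σ(x−M)² = 2202199.21; s = √(2202199.21/13) = 411.582
Cutoffs: 669.357 ± 2.5·411.582 → [-359.6, 1698.3]
Outside: 2079 → excluded.
Retained (n=13): Σ = 7292, mean = 7292/13 = 560.923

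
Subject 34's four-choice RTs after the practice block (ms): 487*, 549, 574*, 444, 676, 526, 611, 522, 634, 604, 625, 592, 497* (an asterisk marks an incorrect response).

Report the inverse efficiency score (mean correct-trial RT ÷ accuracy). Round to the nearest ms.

Correct trials (n=10): 549, 444, 676, 526, 611, 522, 634, 604, 625, 592
Mean correct RT = 5783/10 = 578.3000 ms
Proportion correct = 10/13
IES = 578.3000 / (10/13) = 751.790 ms

752 ms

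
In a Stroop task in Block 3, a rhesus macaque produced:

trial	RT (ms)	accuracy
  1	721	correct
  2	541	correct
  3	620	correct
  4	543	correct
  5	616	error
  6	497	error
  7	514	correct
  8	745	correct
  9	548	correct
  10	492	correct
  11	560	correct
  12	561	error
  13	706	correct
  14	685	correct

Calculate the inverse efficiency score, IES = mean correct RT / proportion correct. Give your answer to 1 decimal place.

772.3 ms

Correct trials (n=11): 721, 541, 620, 543, 514, 745, 548, 492, 560, 706, 685
Mean correct RT = 6675/11 = 606.8182 ms
Proportion correct = 11/14
IES = 606.8182 / (11/14) = 772.314 ms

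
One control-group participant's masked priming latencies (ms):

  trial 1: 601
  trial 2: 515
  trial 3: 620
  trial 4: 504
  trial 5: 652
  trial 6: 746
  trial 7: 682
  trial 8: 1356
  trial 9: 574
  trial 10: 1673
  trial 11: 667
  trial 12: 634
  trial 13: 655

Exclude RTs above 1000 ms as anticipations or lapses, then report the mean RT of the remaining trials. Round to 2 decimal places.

622.73 ms

Excluded: 1356, 1673
Retained (n=11): Σ = 6850
Mean = 6850/11 = 622.7273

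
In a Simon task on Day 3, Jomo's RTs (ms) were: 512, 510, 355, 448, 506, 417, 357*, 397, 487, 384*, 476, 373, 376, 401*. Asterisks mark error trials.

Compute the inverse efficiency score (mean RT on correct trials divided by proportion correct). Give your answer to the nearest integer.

Correct trials (n=11): 512, 510, 355, 448, 506, 417, 397, 487, 476, 373, 376
Mean correct RT = 4857/11 = 441.5455 ms
Proportion correct = 11/14
IES = 441.5455 / (11/14) = 561.967 ms

562 ms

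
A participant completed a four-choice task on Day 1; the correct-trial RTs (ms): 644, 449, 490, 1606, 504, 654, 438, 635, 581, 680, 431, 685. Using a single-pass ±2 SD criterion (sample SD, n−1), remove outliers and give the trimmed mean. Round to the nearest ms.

n = 12, ΣRT = 7797, M = 649.750
Σ(x−M)² = 1101320.25; s = √(1101320.25/11) = 316.417
Cutoffs: 649.750 ± 2·316.417 → [16.9, 1282.6]
Outside: 1606 → excluded.
Retained (n=11): Σ = 6191, mean = 6191/11 = 562.818

563 ms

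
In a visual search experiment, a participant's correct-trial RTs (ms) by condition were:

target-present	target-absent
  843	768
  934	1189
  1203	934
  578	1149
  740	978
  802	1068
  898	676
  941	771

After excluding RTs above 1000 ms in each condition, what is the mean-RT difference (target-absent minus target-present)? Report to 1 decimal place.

target-present: exclude 1203
target-absent: exclude 1189, 1149, 1068
M(target-present) = 5736/7 = 819.429
M(target-absent) = 4127/5 = 825.400
Difference = 825.400 − 819.429 = 5.971 ms

6.0 ms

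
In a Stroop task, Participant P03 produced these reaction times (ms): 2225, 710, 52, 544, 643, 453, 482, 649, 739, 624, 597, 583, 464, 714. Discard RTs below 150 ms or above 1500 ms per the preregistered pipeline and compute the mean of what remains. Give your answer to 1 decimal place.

600.2 ms

Excluded: 52, 2225
Retained (n=12): Σ = 7202
Mean = 7202/12 = 600.1667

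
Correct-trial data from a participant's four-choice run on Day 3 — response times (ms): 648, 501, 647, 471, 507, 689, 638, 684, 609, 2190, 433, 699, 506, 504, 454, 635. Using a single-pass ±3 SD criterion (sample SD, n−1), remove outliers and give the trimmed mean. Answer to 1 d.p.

575.0 ms

n = 16, ΣRT = 10815, M = 675.938
Σ(x−M)² = 2570224.94; s = √(2570224.94/15) = 413.942
Cutoffs: 675.938 ± 3·413.942 → [-565.9, 1917.8]
Outside: 2190 → excluded.
Retained (n=15): Σ = 8625, mean = 8625/15 = 575.000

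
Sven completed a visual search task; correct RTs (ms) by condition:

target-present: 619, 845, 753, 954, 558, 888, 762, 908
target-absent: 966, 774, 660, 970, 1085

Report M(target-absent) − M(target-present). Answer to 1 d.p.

105.1 ms

M(target-present) = 6287/8 = 785.875
M(target-absent) = 4455/5 = 891.000
Difference = 891.000 − 785.875 = 105.125 ms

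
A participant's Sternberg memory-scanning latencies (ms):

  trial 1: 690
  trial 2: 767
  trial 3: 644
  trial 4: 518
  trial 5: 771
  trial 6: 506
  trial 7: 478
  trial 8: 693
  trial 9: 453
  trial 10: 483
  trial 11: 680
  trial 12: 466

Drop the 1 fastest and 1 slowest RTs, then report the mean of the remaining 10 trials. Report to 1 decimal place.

Sorted: 453, 466, 478, 483, 506, 518, 644, 680, 690, 693, 767, 771
Drop lowest 1 (453) and highest 1 (771)
Remaining (n=10): Σ = 5925, mean = 5925/10 = 592.500

592.5 ms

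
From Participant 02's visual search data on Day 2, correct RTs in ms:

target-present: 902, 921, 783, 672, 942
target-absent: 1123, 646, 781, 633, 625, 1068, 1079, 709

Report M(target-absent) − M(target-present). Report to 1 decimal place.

-11.0 ms

M(target-present) = 4220/5 = 844.000
M(target-absent) = 6664/8 = 833.000
Difference = 833.000 − 844.000 = -11.000 ms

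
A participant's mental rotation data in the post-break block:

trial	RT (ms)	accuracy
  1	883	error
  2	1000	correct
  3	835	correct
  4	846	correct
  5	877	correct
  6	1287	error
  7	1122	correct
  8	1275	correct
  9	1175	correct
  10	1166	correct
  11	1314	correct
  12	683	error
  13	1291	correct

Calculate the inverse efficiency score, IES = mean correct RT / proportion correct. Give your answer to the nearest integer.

1417 ms

Correct trials (n=10): 1000, 835, 846, 877, 1122, 1275, 1175, 1166, 1314, 1291
Mean correct RT = 10901/10 = 1090.1000 ms
Proportion correct = 10/13
IES = 1090.1000 / (10/13) = 1417.130 ms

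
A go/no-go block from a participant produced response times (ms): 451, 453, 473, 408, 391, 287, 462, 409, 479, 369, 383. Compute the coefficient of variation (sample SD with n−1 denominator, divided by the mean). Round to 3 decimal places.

n = 11, Σ = 4565, M = 415.0000
Σ(x−M)² = 32594.000; s = √(32594.000/10) = 57.0912
CV = 57.0912 / 415.0000 = 0.13757

0.138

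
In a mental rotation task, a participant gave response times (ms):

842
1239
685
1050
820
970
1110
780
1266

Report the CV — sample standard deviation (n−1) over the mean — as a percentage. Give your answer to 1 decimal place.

21.2%

n = 9, Σ = 8762, M = 973.5556
Σ(x−M)² = 342072.222; s = √(342072.222/8) = 206.7826
CV = 206.7826 / 973.5556 = 0.21240 = 21.240%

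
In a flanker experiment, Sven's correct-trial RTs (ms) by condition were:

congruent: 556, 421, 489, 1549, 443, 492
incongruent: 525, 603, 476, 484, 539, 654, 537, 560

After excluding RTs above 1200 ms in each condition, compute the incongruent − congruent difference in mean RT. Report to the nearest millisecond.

67 ms

congruent: exclude 1549
M(congruent) = 2401/5 = 480.200
M(incongruent) = 4378/8 = 547.250
Difference = 547.250 − 480.200 = 67.050 ms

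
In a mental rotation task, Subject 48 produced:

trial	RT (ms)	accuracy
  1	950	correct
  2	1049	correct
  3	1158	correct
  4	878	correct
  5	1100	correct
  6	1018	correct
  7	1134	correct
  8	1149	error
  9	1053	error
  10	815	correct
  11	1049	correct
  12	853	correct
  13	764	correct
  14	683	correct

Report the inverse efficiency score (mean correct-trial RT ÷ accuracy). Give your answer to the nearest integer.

Correct trials (n=12): 950, 1049, 1158, 878, 1100, 1018, 1134, 815, 1049, 853, 764, 683
Mean correct RT = 11451/12 = 954.2500 ms
Proportion correct = 12/14
IES = 954.2500 / (12/14) = 1113.292 ms

1113 ms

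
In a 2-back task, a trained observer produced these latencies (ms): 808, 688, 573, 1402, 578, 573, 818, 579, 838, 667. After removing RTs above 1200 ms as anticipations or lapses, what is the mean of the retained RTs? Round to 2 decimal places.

680.22 ms

Excluded: 1402
Retained (n=9): Σ = 6122
Mean = 6122/9 = 680.2222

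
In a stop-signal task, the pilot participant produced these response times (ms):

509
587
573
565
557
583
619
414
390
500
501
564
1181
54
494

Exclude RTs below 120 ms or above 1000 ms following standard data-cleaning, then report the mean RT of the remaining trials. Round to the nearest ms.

Excluded: 54, 1181
Retained (n=13): Σ = 6856
Mean = 6856/13 = 527.3846

527 ms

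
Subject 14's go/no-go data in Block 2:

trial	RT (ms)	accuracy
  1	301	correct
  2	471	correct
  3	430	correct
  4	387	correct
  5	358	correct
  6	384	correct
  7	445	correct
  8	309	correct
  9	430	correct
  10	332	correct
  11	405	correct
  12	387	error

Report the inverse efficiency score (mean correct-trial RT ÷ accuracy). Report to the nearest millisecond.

422 ms

Correct trials (n=11): 301, 471, 430, 387, 358, 384, 445, 309, 430, 332, 405
Mean correct RT = 4252/11 = 386.5455 ms
Proportion correct = 11/12
IES = 386.5455 / (11/12) = 421.686 ms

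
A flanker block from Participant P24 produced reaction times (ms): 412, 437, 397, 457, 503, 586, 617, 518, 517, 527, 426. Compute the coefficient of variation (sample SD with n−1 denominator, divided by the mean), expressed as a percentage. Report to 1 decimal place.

14.6%

n = 11, Σ = 5397, M = 490.6364
Σ(x−M)² = 51118.545; s = √(51118.545/10) = 71.4972
CV = 71.4972 / 490.6364 = 0.14572 = 14.572%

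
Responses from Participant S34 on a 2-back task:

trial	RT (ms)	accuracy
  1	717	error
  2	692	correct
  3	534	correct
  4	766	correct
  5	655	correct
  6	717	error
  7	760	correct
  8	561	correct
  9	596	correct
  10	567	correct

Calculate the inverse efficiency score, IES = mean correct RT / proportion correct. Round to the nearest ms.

802 ms

Correct trials (n=8): 692, 534, 766, 655, 760, 561, 596, 567
Mean correct RT = 5131/8 = 641.3750 ms
Proportion correct = 8/10
IES = 641.3750 / (8/10) = 801.719 ms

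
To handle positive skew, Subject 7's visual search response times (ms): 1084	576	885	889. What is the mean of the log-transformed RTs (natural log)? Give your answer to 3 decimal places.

6.730

ln(RT): 6.9884, 6.3561, 6.7856, 6.7901
Σ ln(RT) = 26.9202
Mean = 26.9202/4 = 6.73005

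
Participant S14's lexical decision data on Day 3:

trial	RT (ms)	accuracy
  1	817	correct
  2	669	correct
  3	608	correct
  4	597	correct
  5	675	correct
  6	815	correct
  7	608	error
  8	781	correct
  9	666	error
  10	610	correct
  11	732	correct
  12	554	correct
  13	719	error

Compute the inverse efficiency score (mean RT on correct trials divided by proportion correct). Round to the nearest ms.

892 ms

Correct trials (n=10): 817, 669, 608, 597, 675, 815, 781, 610, 732, 554
Mean correct RT = 6858/10 = 685.8000 ms
Proportion correct = 10/13
IES = 685.8000 / (10/13) = 891.540 ms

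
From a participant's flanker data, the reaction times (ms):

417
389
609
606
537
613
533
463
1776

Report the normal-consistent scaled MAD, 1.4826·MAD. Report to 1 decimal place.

109.7 ms

Sorted: 389, 417, 463, 533, 537, 606, 609, 613, 1776 → median = 537
|x − 537| sorted: 0, 4, 69, 72, 74, 76, 120, 148, 1239 → MAD = 74
Robust SD ≈ 1.4826 × 74 = 109.712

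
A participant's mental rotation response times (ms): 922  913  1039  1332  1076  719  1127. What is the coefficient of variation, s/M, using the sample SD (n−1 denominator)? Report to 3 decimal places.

0.190

n = 7, Σ = 7128, M = 1018.2857
Σ(x−M)² = 223923.429; s = √(223923.429/6) = 193.1853
CV = 193.1853 / 1018.2857 = 0.18972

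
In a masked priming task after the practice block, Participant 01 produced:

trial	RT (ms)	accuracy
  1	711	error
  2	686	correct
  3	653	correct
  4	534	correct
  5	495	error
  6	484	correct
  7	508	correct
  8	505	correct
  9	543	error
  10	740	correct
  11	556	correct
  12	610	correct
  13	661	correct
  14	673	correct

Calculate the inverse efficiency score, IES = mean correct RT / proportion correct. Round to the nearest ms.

765 ms

Correct trials (n=11): 686, 653, 534, 484, 508, 505, 740, 556, 610, 661, 673
Mean correct RT = 6610/11 = 600.9091 ms
Proportion correct = 11/14
IES = 600.9091 / (11/14) = 764.793 ms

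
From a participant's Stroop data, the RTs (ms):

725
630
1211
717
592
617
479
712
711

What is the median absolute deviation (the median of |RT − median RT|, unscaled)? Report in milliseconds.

Sorted: 479, 592, 617, 630, 711, 712, 717, 725, 1211 → median = 711
|x − 711|: 14, 81, 500, 6, 119, 94, 232, 1, 0
Sorted deviations: 0, 1, 6, 14, 81, 94, 119, 232, 500 → MAD = 81

81 ms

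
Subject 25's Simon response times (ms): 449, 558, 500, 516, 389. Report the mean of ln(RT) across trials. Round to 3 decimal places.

ln(RT): 6.1070, 6.3244, 6.2146, 6.2461, 5.9636
Σ ln(RT) = 30.8557
Mean = 30.8557/5 = 6.17114

6.171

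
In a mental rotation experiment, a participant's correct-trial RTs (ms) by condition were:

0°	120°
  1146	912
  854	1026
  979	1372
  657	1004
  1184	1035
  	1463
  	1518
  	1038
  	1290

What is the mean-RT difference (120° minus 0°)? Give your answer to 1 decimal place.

220.2 ms

M(0°) = 4820/5 = 964.000
M(120°) = 10658/9 = 1184.222
Difference = 1184.222 − 964.000 = 220.222 ms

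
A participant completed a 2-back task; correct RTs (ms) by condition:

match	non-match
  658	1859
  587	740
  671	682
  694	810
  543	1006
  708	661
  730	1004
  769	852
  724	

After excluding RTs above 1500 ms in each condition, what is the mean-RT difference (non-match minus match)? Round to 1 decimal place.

non-match: exclude 1859
M(match) = 6084/9 = 676.000
M(non-match) = 5755/7 = 822.143
Difference = 822.143 − 676.000 = 146.143 ms

146.1 ms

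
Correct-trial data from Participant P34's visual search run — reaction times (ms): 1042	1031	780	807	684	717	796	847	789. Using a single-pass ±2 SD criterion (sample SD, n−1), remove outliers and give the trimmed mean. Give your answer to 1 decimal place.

832.6 ms

n = 9, ΣRT = 7493, M = 832.556
Σ(x−M)² = 125526.22; s = √(125526.22/8) = 125.263
Cutoffs: 832.556 ± 2·125.263 → [582.0, 1083.1]
No RTs fall outside the cutoffs; all 9 retained. Mean = 7493/9 = 832.556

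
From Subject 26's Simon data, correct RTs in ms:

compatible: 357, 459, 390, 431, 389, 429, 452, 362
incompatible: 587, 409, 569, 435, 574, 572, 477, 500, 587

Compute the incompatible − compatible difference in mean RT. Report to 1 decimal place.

114.7 ms

M(compatible) = 3269/8 = 408.625
M(incompatible) = 4710/9 = 523.333
Difference = 523.333 − 408.625 = 114.708 ms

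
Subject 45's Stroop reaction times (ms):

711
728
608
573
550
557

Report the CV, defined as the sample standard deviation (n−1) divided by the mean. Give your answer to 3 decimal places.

n = 6, Σ = 3727, M = 621.1667
Σ(x−M)² = 31158.833; s = √(31158.833/5) = 78.9415
CV = 78.9415 / 621.1667 = 0.12709

0.127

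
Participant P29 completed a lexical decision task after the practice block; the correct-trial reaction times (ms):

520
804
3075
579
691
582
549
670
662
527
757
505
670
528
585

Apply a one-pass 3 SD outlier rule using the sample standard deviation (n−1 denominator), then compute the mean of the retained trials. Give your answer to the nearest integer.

616 ms

n = 15, ΣRT = 11704, M = 780.267
Σ(x−M)² = 5755902.93; s = √(5755902.93/14) = 641.199
Cutoffs: 780.267 ± 3·641.199 → [-1143.3, 2703.9]
Outside: 3075 → excluded.
Retained (n=14): Σ = 8629, mean = 8629/14 = 616.357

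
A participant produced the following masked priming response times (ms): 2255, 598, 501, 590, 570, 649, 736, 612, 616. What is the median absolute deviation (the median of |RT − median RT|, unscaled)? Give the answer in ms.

37 ms

Sorted: 501, 570, 590, 598, 612, 616, 649, 736, 2255 → median = 612
|x − 612|: 1643, 14, 111, 22, 42, 37, 124, 0, 4
Sorted deviations: 0, 4, 14, 22, 37, 42, 111, 124, 1643 → MAD = 37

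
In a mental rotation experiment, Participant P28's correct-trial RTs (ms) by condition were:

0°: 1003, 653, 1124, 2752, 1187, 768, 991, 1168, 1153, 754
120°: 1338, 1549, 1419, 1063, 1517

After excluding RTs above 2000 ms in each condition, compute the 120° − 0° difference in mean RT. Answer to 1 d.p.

399.3 ms

0°: exclude 2752
M(0°) = 8801/9 = 977.889
M(120°) = 6886/5 = 1377.200
Difference = 1377.200 − 977.889 = 399.311 ms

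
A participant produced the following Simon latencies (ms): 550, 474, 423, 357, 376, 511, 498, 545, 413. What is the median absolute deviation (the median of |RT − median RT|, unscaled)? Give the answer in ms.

Sorted: 357, 376, 413, 423, 474, 498, 511, 545, 550 → median = 474
|x − 474|: 76, 0, 51, 117, 98, 37, 24, 71, 61
Sorted deviations: 0, 24, 37, 51, 61, 71, 76, 98, 117 → MAD = 61

61 ms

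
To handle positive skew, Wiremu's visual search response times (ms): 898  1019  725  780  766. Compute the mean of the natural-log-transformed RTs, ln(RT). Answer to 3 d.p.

ln(RT): 6.8002, 6.9266, 6.5862, 6.6593, 6.6412
Σ ln(RT) = 33.6134
Mean = 33.6134/5 = 6.72268

6.723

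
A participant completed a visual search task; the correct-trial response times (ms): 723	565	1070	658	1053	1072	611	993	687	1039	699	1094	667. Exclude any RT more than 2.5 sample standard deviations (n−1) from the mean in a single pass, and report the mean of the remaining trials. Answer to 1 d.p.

840.8 ms

n = 13, ΣRT = 10931, M = 840.846
Σ(x−M)² = 527707.69; s = √(527707.69/12) = 209.704
Cutoffs: 840.846 ± 2.5·209.704 → [316.6, 1365.1]
No RTs fall outside the cutoffs; all 13 retained. Mean = 10931/13 = 840.846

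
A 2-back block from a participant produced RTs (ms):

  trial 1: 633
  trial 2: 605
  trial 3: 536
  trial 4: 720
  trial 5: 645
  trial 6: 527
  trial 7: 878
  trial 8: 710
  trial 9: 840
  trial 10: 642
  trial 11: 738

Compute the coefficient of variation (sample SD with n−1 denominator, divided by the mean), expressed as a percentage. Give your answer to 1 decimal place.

n = 11, Σ = 7474, M = 679.4545
Σ(x−M)² = 125312.727; s = √(125312.727/10) = 111.9432
CV = 111.9432 / 679.4545 = 0.16475 = 16.475%

16.5%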